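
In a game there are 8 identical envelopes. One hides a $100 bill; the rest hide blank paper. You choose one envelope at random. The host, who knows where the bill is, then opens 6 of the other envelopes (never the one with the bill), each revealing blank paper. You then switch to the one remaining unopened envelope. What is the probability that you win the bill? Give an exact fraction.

7/8

Your original envelope holds the bill with probability 1/8, so the other 7 collectively hold it with probability 7/8.
The host can always find 6 empty envelopes to open, so the reveals don't change that 7/8; it is now spread over the 1 remaining unopened envelope.
P(win by switching) = (7/8) · (1/1) = 7/8.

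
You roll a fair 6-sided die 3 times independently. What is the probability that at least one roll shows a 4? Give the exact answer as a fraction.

P(no roll shows a 4) = (5/6)^3 = 125/216.
P(at least one) = 1 − 125/216 = 91/216.

91/216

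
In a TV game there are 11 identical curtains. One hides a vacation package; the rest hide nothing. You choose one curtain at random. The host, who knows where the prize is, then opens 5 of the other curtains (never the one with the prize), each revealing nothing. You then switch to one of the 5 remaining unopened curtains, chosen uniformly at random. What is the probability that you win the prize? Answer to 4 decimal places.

0.1818

Your original curtain holds the prize with probability 1/11, so the other 10 collectively hold it with probability 10/11.
The host can always find 5 empty curtains to open, so the reveals don't change that 10/11; it is now spread over the 5 remaining unopened curtains.
P(win by switching) = (10/11) · (1/5) = 2/11 ≈ 0.1818.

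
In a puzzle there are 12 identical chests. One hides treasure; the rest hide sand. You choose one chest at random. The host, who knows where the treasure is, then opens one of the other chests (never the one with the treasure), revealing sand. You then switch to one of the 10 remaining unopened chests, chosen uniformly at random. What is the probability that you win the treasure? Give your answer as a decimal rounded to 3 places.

0.092

Your original chest holds the treasure with probability 1/12, so the other 11 collectively hold it with probability 11/12.
The host can always find an empty chest to open, so this doesn't change that 11/12; it is now spread over the 10 remaining unopened chests.
P(win by switching) = (11/12) · (1/10) = 11/120 ≈ 0.092.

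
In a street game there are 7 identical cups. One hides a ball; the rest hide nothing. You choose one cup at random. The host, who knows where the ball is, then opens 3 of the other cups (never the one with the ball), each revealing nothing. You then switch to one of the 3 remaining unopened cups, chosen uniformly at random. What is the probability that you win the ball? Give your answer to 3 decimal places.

0.286

Your original cup holds the ball with probability 1/7, so the other 6 collectively hold it with probability 6/7.
The host can always find 3 empty cups to open, so the reveals don't change that 6/7; it is now spread over the 3 remaining unopened cups.
P(win by switching) = (6/7) · (1/3) = 2/7 ≈ 0.286.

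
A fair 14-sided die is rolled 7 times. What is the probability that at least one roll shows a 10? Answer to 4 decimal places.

P(no roll shows a 10) = (13/14)^7 ≈ 0.5953.
P(at least one) = 1 − 0.5953 = 0.4047.

0.4047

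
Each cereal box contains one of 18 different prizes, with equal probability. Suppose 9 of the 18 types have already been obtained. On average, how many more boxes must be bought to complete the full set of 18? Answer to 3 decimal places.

Starting from 9 distinct types, each trial gives a new one with probability (18−i)/18 when i types are held, so the wait for the next new type is 18/(18−i).
E = 18/9 + 18/8 + 18/7 + 18/6 + 18/5 + 18/4 + 18/3 + 18/2 + 18/1 = 7129/140 ≈ 50.921.

50.921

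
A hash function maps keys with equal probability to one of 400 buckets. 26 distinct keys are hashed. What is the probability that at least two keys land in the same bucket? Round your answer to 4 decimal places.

It's easier to compute the probability that all 26 are distinct.
P(all distinct) = 400/400 · 399/400 · ··· · 375/400 ≈ 0.4359.
So the probability of at least one match is 1 − 0.4359 = 0.5641.

0.5641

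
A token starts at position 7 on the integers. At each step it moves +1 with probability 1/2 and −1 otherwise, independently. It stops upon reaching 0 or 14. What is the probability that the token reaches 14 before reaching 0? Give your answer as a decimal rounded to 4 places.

0.5000

With a fair step, P(i) = ½P(i−1) + ½P(i+1) with P(0)=0, P(14)=1 has the linear solution P(i) = i/14.
P(7) = 7/14 = 1/2 ≈ 0.5000.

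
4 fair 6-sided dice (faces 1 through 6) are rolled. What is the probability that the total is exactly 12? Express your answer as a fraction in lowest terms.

125/1296

There are 6^4 = 1296 equally likely outcomes.
The number of ordered 4-tuples from {1,…,6} summing to 12 is 125.
P(sum = 12) = 125/1296.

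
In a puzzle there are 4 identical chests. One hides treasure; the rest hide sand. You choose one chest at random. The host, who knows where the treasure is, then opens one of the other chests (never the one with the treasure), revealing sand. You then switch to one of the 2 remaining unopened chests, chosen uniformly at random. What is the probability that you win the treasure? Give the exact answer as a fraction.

Your original chest holds the treasure with probability 1/4, so the other 3 collectively hold it with probability 3/4.
The host can always find an empty chest to open, so this doesn't change that 3/4; it is now spread over the 2 remaining unopened chests.
P(win by switching) = (3/4) · (1/2) = 3/8.

3/8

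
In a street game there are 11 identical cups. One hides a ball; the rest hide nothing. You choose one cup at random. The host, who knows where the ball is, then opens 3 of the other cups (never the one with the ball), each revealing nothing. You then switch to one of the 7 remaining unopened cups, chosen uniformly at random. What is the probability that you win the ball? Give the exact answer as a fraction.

Your original cup holds the ball with probability 1/11, so the other 10 collectively hold it with probability 10/11.
The host can always find 3 empty cups to open, so the reveals don't change that 10/11; it is now spread over the 7 remaining unopened cups.
P(win by switching) = (10/11) · (1/7) = 10/77.

10/77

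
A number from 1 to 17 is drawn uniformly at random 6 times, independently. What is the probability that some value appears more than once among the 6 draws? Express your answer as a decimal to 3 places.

P(all 6 different) = 17/17 · 16/17 · ··· · 12/17 ≈ 0.369.
P(at least two equal) = 1 − 0.369 = 0.631.

0.631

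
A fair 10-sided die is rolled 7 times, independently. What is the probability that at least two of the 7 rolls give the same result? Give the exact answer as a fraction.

2936/3125

P(all 7 different) = 10/10 · 9/10 · ··· · 4/10 = 189/3125.
P(at least two equal) = 1 − 189/3125 = 2936/3125.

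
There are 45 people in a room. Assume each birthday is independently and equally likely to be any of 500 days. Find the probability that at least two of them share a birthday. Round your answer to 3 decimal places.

0.870

It's easier to compute the probability that all 45 are distinct.
P(all distinct) = 500/500 · 499/500 · ··· · 456/500 ≈ 0.130.
So the probability of at least one match is 1 − 0.130 = 0.870.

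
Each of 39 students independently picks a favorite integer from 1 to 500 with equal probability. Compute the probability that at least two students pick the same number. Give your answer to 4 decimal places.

0.7816

It's easier to compute the probability that all 39 are distinct.
P(all distinct) = 500/500 · 499/500 · ··· · 462/500 ≈ 0.2184.
So the probability of at least one match is 1 − 0.2184 = 0.7816.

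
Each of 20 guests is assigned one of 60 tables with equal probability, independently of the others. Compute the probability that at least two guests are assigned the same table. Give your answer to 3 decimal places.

0.972

It's easier to compute the probability that all 20 are distinct.
P(all distinct) = 60/60 · 59/60 · ··· · 41/60 ≈ 0.028.
So the probability of at least one match is 1 − 0.028 = 0.972.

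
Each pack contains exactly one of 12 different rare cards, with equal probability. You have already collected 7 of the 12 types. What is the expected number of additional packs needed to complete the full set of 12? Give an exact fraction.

137/5

Starting from 7 distinct types, each trial gives a new one with probability (12−i)/12 when i types are held, so the wait for the next new type is 12/(12−i).
E = 12/5 + 12/4 + 12/3 + 12/2 + 12/1 = 137/5.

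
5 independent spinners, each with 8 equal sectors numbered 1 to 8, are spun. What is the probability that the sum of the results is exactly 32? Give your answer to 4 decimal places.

0.0150

There are 8^5 = 32768 equally likely outcomes.
The number of ordered 5-tuples from {1,…,8} summing to 32 is 490.
P(sum = 32) = 490/32768 = 245/16384 ≈ 0.0150.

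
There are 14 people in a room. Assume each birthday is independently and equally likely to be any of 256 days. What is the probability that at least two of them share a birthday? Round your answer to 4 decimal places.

It's easier to compute the probability that all 14 are distinct.
P(all distinct) = 256/256 · 255/256 · ··· · 243/256 ≈ 0.6964.
So the probability of at least one match is 1 − 0.6964 = 0.3036.

0.3036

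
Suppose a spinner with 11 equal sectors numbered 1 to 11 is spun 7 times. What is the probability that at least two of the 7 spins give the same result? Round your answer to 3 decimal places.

P(all 7 different) = 11/11 · 10/11 · ··· · 5/11 ≈ 0.085.
P(at least two equal) = 1 − 0.085 = 0.915.

0.915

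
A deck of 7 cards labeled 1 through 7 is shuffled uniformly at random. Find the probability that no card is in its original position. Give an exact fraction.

103/280

This is the derangement probability: permutations of 7 with no fixed point.
D(7) = 7! · (1 − 1/1! + 1/2! − ··· + (−1)^7/7!) = 1854.
P = 1854/5040 = 103/280.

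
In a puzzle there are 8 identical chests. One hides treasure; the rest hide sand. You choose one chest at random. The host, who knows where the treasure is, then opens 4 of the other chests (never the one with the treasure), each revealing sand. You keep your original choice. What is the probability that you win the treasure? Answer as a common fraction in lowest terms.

1/8

The host can always open 4 empty chests regardless of your choice, so the reveals give no information about your original chest.
P(win by staying) = 1/8.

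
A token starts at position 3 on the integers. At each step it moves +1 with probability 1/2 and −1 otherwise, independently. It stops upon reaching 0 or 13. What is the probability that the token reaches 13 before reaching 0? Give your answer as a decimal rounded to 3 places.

0.231

With a fair step, P(i) = ½P(i−1) + ½P(i+1) with P(0)=0, P(13)=1 has the linear solution P(i) = i/13.
P(3) = 3/13 ≈ 0.231.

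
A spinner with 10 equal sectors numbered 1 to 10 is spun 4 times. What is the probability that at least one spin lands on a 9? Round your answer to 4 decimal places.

P(no spin lands on a 9) = (9/10)^4 ≈ 0.6561.
P(at least one) = 1 − 0.6561 = 0.3439.

0.3439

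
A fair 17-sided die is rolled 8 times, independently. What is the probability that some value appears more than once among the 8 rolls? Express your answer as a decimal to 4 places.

P(all 8 different) = 17/17 · 16/17 · ··· · 10/17 ≈ 0.1405.
P(at least two equal) = 1 − 0.1405 = 0.8595.

0.8595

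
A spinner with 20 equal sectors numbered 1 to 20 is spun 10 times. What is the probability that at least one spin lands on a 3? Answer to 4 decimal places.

0.4013

P(no spin lands on a 3) = (19/20)^10 ≈ 0.5987.
P(at least one) = 1 − 0.5987 = 0.4013.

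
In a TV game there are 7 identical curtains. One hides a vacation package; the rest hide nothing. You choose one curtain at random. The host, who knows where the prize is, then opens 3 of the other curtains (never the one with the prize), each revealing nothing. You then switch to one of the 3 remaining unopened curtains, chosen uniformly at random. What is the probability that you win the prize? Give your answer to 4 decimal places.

Your original curtain holds the prize with probability 1/7, so the other 6 collectively hold it with probability 6/7.
The host can always find 3 empty curtains to open, so the reveals don't change that 6/7; it is now spread over the 3 remaining unopened curtains.
P(win by switching) = (6/7) · (1/3) = 2/7 ≈ 0.2857.

0.2857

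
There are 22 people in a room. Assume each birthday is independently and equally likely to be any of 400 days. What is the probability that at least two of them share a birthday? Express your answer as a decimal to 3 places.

0.445

It's easier to compute the probability that all 22 are distinct.
P(all distinct) = 400/400 · 399/400 · ··· · 379/400 ≈ 0.555.
So the probability of at least one match is 1 − 0.555 = 0.445.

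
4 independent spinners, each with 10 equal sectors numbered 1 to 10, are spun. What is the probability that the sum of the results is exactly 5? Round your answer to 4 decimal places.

There are 10^4 = 10000 equally likely outcomes.
The number of ordered 4-tuples from {1,…,10} summing to 5 is 4.
P(sum = 5) = 4/10000 = 1/2500 ≈ 0.0004.

0.0004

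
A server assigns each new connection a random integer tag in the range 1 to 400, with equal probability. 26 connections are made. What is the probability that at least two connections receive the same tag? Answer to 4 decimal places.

It's easier to compute the probability that all 26 are distinct.
P(all distinct) = 400/400 · 399/400 · ··· · 375/400 ≈ 0.4359.
So the probability of at least one match is 1 − 0.4359 = 0.5641.

0.5641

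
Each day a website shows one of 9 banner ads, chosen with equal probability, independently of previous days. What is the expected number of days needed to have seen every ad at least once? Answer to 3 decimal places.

25.461

After i distinct types are collected, each trial gives a new one with probability (9−i)/9, so the expected wait for the next new type is 9/(9−i).
E = 9/9 + 9/8 + 9/7 + 9/6 + 9/5 + 9/4 + 9/3 + 9/2 + 9/1 = 7129/280 ≈ 25.461.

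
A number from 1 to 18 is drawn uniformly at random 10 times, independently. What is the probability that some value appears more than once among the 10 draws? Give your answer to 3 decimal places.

P(all 10 different) = 18/18 · 17/18 · ··· · 9/18 ≈ 0.044.
P(at least two equal) = 1 − 0.044 = 0.956.

0.956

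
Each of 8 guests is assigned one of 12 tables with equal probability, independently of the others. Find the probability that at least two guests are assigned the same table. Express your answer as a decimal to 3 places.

It's easier to compute the probability that all 8 are distinct.
P(all distinct) = 12/12 · 11/12 · ··· · 5/12 ≈ 0.046.
So the probability of at least one match is 1 − 0.046 = 0.954.

0.954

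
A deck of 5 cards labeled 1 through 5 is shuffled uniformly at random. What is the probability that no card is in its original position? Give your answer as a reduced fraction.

11/30

This is the derangement probability: permutations of 5 with no fixed point.
D(5) = 5! · (1 − 1/1! + 1/2! − ··· + (−1)^5/5!) = 44.
P = 44/120 = 11/30.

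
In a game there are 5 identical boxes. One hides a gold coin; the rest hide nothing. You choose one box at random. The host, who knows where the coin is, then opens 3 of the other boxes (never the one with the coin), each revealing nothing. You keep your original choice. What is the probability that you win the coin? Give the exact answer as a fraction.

The host can always open 3 empty boxes regardless of your choice, so the reveals give no information about your original box.
P(win by staying) = 1/5.

1/5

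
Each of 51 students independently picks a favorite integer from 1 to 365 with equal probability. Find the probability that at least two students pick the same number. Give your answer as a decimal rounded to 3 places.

It's easier to compute the probability that all 51 are distinct.
P(all distinct) = 365/365 · 364/365 · ··· · 315/365 ≈ 0.026.
So the probability of at least one match is 1 − 0.026 = 0.974.

0.974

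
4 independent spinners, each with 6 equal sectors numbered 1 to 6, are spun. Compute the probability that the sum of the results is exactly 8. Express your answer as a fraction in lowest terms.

35/1296

There are 6^4 = 1296 equally likely outcomes.
The number of ordered 4-tuples from {1,…,6} summing to 8 is 35.
P(sum = 8) = 35/1296.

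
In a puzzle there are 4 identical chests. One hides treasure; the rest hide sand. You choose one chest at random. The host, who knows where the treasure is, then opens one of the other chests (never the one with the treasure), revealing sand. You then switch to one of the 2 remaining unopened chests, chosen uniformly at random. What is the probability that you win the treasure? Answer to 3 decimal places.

0.375

Your original chest holds the treasure with probability 1/4, so the other 3 collectively hold it with probability 3/4.
The host can always find an empty chest to open, so this doesn't change that 3/4; it is now spread over the 2 remaining unopened chests.
P(win by switching) = (3/4) · (1/2) = 3/8 ≈ 0.375.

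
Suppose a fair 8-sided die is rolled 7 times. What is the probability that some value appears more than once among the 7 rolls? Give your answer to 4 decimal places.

0.9808

P(all 7 different) = 8/8 · 7/8 · ··· · 2/8 ≈ 0.0192.
P(at least two equal) = 1 − 0.0192 = 0.9808.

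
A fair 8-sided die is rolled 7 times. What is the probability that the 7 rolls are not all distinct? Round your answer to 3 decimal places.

P(all 7 different) = 8/8 · 7/8 · ··· · 2/8 ≈ 0.019.
P(at least two equal) = 1 − 0.019 = 0.981.

0.981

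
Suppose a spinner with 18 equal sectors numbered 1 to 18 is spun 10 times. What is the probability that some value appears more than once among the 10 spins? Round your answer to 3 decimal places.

P(all 10 different) = 18/18 · 17/18 · ··· · 9/18 ≈ 0.044.
P(at least two equal) = 1 − 0.044 = 0.956.

0.956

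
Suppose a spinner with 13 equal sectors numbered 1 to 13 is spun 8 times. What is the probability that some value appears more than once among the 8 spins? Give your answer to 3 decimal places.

0.936

P(all 8 different) = 13/13 · 12/13 · ··· · 6/13 ≈ 0.064.
P(at least two equal) = 1 − 0.064 = 0.936.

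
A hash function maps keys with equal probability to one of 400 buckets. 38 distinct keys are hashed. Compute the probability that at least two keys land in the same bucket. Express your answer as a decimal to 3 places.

It's easier to compute the probability that all 38 are distinct.
P(all distinct) = 400/400 · 399/400 · ··· · 363/400 ≈ 0.163.
So the probability of at least one match is 1 − 0.163 = 0.837.

0.837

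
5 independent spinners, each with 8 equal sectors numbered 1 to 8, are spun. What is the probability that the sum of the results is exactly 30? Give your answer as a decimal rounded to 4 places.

There are 8^5 = 32768 equally likely outcomes.
The number of ordered 5-tuples from {1,…,8} summing to 30 is 926.
P(sum = 30) = 926/32768 = 463/16384 ≈ 0.0283.

0.0283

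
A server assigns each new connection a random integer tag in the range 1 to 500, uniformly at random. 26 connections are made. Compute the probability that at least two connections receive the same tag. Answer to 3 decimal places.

It's easier to compute the probability that all 26 are distinct.
P(all distinct) = 500/500 · 499/500 · ··· · 475/500 ≈ 0.516.
So the probability of at least one match is 1 − 0.516 = 0.484.

0.484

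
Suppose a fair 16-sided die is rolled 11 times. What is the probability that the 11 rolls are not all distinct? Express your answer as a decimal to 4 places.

P(all 11 different) = 16/16 · 15/16 · ··· · 6/16 ≈ 0.0099.
P(at least two equal) = 1 − 0.0099 = 0.9901.

0.9901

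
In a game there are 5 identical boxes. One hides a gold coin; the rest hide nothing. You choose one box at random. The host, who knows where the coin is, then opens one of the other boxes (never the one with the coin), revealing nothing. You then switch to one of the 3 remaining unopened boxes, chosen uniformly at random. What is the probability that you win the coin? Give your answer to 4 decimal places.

Your original box holds the coin with probability 1/5, so the other 4 collectively hold it with probability 4/5.
The host can always find an empty box to open, so this doesn't change that 4/5; it is now spread over the 3 remaining unopened boxes.
P(win by switching) = (4/5) · (1/3) = 4/15 ≈ 0.2667.

0.2667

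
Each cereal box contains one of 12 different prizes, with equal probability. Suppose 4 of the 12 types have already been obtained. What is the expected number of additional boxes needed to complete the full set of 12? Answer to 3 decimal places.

Starting from 4 distinct types, each trial gives a new one with probability (12−i)/12 when i types are held, so the wait for the next new type is 12/(12−i).
E = 12/8 + 12/7 + 12/6 + 12/5 + 12/4 + 12/3 + 12/2 + 12/1 = 2283/70 ≈ 32.614.

32.614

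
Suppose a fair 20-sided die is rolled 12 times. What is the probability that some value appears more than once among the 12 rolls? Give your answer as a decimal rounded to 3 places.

P(all 12 different) = 20/20 · 19/20 · ··· · 9/20 ≈ 0.015.
P(at least two equal) = 1 − 0.015 = 0.985.

0.985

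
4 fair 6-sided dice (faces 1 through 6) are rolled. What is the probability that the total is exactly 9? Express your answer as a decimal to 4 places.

There are 6^4 = 1296 equally likely outcomes.
The number of ordered 4-tuples from {1,…,6} summing to 9 is 56.
P(sum = 9) = 56/1296 = 7/162 ≈ 0.0432.

0.0432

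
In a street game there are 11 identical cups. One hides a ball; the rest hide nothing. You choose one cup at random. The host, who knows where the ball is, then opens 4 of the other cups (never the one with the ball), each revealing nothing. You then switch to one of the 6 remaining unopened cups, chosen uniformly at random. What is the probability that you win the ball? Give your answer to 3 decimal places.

Your original cup holds the ball with probability 1/11, so the other 10 collectively hold it with probability 10/11.
The host can always find 4 empty cups to open, so the reveals don't change that 10/11; it is now spread over the 6 remaining unopened cups.
P(win by switching) = (10/11) · (1/6) = 5/33 ≈ 0.152.

0.152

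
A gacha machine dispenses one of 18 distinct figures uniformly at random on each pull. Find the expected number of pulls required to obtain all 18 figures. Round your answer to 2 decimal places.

62.91

After i distinct types are collected, each trial gives a new one with probability (18−i)/18, so the expected wait for the next new type is 18/(18−i).
E = 18/18 + 18/17 + 18/16 + 18/15 + 18/14 + 18/13 + 18/12 + 18/11 + 18/10 + 18/9 + 18/8 + 18/7 + 18/6 + 18/5 + 18/4 + 18/3 + 18/2 + 18/1 = 42822903/680680 ≈ 62.91.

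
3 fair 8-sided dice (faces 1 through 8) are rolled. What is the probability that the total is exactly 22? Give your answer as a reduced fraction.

There are 8^3 = 512 equally likely outcomes.
The number of ordered 3-tuples from {1,…,8} summing to 22 is 6.
P(sum = 22) = 6/512 = 3/256.

3/256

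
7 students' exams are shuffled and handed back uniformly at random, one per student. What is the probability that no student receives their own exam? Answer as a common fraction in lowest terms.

This is the derangement probability: permutations of 7 with no fixed point.
D(7) = 7! · (1 − 1/1! + 1/2! − ··· + (−1)^7/7!) = 1854.
P = 1854/5040 = 103/280.

103/280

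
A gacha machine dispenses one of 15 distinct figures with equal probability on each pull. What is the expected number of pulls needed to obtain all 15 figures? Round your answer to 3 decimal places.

After i distinct types are collected, each trial gives a new one with probability (15−i)/15, so the expected wait for the next new type is 15/(15−i).
E = 15/15 + 15/14 + 15/13 + 15/12 + 15/11 + 15/10 + 15/9 + 15/8 + 15/7 + 15/6 + 15/5 + 15/4 + 15/3 + 15/2 + 15/1 = 1195757/24024 ≈ 49.773.

49.773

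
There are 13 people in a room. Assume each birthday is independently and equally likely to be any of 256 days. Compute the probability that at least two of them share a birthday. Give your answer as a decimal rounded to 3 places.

0.266

It's easier to compute the probability that all 13 are distinct.
P(all distinct) = 256/256 · 255/256 · ··· · 244/256 ≈ 0.734.
So the probability of at least one match is 1 − 0.734 = 0.266.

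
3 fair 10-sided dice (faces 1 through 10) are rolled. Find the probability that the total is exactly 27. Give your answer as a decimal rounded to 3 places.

0.010

There are 10^3 = 1000 equally likely outcomes.
The number of ordered 3-tuples from {1,…,10} summing to 27 is 10.
P(sum = 27) = 10/1000 = 1/100 ≈ 0.010.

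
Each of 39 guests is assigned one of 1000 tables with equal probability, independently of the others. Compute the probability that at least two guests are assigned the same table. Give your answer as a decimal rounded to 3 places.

It's easier to compute the probability that all 39 are distinct.
P(all distinct) = 1000/1000 · 999/1000 · ··· · 962/1000 ≈ 0.472.
So the probability of at least one match is 1 − 0.472 = 0.528.

0.528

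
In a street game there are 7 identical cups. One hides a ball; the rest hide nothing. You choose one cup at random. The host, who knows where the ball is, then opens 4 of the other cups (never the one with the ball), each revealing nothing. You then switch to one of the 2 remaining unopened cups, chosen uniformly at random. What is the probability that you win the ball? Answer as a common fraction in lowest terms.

3/7

Your original cup holds the ball with probability 1/7, so the other 6 collectively hold it with probability 6/7.
The host can always find 4 empty cups to open, so the reveals don't change that 6/7; it is now spread over the 2 remaining unopened cups.
P(win by switching) = (6/7) · (1/2) = 3/7.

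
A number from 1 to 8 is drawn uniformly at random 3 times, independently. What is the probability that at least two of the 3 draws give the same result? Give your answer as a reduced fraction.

11/32

P(all 3 different) = 8/8 · 7/8 · ··· · 6/8 = 21/32.
P(at least two equal) = 1 − 21/32 = 11/32.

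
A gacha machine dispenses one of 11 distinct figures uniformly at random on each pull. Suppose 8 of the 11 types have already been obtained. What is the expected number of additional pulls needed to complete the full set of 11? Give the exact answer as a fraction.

Starting from 8 distinct types, each trial gives a new one with probability (11−i)/11 when i types are held, so the wait for the next new type is 11/(11−i).
E = 11/3 + 11/2 + 11/1 = 121/6.

121/6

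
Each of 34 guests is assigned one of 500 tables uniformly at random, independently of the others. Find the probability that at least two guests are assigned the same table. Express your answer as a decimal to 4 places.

It's easier to compute the probability that all 34 are distinct.
P(all distinct) = 500/500 · 499/500 · ··· · 467/500 ≈ 0.3173.
So the probability of at least one match is 1 − 0.3173 = 0.6827.

0.6827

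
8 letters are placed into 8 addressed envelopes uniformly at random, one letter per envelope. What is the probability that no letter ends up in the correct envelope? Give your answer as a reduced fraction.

This is the derangement probability: permutations of 8 with no fixed point.
D(8) = 8! · (1 − 1/1! + 1/2! − ··· + (−1)^8/8!) = 14833.
P = 14833/40320 = 2119/5760.

2119/5760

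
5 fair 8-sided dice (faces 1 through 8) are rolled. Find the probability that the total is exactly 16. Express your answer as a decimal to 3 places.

0.036

There are 8^5 = 32768 equally likely outcomes.
The number of ordered 5-tuples from {1,…,8} summing to 16 is 1190.
P(sum = 16) = 1190/32768 = 595/16384 ≈ 0.036.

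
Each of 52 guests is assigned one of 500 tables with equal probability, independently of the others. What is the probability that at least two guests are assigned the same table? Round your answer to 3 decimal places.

0.936

It's easier to compute the probability that all 52 are distinct.
P(all distinct) = 500/500 · 499/500 · ··· · 449/500 ≈ 0.064.
So the probability of at least one match is 1 − 0.064 = 0.936.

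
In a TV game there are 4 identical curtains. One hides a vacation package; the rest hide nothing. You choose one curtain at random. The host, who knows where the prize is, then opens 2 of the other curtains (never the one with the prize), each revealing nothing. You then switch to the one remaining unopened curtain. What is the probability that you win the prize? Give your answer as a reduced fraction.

Your original curtain holds the prize with probability 1/4, so the other 3 collectively hold it with probability 3/4.
The host can always find 2 empty curtains to open, so the reveals don't change that 3/4; it is now spread over the 1 remaining unopened curtain.
P(win by switching) = (3/4) · (1/1) = 3/4.

3/4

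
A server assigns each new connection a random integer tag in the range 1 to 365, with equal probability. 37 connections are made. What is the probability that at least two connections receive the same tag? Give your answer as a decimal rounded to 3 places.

It's easier to compute the probability that all 37 are distinct.
P(all distinct) = 365/365 · 364/365 · ··· · 329/365 ≈ 0.151.
So the probability of at least one match is 1 − 0.151 = 0.849.

0.849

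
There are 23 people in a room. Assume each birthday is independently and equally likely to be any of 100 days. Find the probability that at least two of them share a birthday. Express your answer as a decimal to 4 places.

0.9357

It's easier to compute the probability that all 23 are distinct.
P(all distinct) = 100/100 · 99/100 · ··· · 78/100 ≈ 0.0643.
So the probability of at least one match is 1 − 0.0643 = 0.9357.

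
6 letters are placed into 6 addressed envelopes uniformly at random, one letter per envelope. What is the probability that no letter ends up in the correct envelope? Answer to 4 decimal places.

0.3681

This is the derangement probability: permutations of 6 with no fixed point.
D(6) = 6! · (1 − 1/1! + 1/2! − ··· + (−1)^6/6!) = 265.
P = 265/720 = 53/144 ≈ 0.3681.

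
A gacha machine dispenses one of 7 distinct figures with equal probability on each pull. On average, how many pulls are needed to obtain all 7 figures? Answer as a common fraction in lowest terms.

After i distinct types are collected, each trial gives a new one with probability (7−i)/7, so the expected wait for the next new type is 7/(7−i).
E = 7/7 + 7/6 + 7/5 + 7/4 + 7/3 + 7/2 + 7/1 = 363/20.

363/20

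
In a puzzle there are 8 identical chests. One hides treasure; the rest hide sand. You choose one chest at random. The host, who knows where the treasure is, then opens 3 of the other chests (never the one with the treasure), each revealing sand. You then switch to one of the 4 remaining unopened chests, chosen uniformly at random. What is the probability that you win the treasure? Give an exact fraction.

7/32

Your original chest holds the treasure with probability 1/8, so the other 7 collectively hold it with probability 7/8.
The host can always find 3 empty chests to open, so the reveals don't change that 7/8; it is now spread over the 4 remaining unopened chests.
P(win by switching) = (7/8) · (1/4) = 7/32.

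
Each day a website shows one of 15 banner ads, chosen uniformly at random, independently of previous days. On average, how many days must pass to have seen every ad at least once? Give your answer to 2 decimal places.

After i distinct types are collected, each trial gives a new one with probability (15−i)/15, so the expected wait for the next new type is 15/(15−i).
E = 15/15 + 15/14 + 15/13 + 15/12 + 15/11 + 15/10 + 15/9 + 15/8 + 15/7 + 15/6 + 15/5 + 15/4 + 15/3 + 15/2 + 15/1 = 1195757/24024 ≈ 49.77.

49.77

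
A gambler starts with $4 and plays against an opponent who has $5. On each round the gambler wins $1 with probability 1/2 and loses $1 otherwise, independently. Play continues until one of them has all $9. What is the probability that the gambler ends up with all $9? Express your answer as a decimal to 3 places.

With a fair step, P(i) = ½P(i−1) + ½P(i+1) with P(0)=0, P(9)=1 has the linear solution P(i) = i/9.
P(4) = 4/9 ≈ 0.444.

0.444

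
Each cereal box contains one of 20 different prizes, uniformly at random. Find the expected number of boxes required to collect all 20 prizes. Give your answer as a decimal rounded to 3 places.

71.955

After i distinct types are collected, each trial gives a new one with probability (20−i)/20, so the expected wait for the next new type is 20/(20−i).
E = 20/20 + 20/19 + 20/18 + 20/17 + 20/16 + 20/15 + 20/14 + 20/13 + 20/12 + 20/11 + 20/10 + 20/9 + 20/8 + 20/7 + 20/6 + 20/5 + 20/4 + 20/3 + 20/2 + 20/1 = 279175675/3879876 ≈ 71.955.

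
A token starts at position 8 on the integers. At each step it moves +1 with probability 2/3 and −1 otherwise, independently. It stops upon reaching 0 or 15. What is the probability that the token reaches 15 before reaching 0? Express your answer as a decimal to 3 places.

0.996

Let r = q/p = (1/3)/(2/3) = 1/2. The recurrence P(i) = p·P(i+1) + q·P(i−1) with P(0)=0, P(15)=1 gives P(i) = (1 − r^i)/(1 − r^15).
P(8) = (1 − (1/2)^8) / (1 − (1/2)^15) = 32640/32767 ≈ 0.996.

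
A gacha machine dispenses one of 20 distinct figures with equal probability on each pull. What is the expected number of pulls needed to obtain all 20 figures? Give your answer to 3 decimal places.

71.955

After i distinct types are collected, each trial gives a new one with probability (20−i)/20, so the expected wait for the next new type is 20/(20−i).
E = 20/20 + 20/19 + 20/18 + 20/17 + 20/16 + 20/15 + 20/14 + 20/13 + 20/12 + 20/11 + 20/10 + 20/9 + 20/8 + 20/7 + 20/6 + 20/5 + 20/4 + 20/3 + 20/2 + 20/1 = 279175675/3879876 ≈ 71.955.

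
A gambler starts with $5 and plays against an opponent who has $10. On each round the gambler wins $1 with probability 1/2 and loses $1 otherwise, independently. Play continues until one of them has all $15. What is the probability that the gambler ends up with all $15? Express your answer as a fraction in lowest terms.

1/3

With a fair step, P(i) = ½P(i−1) + ½P(i+1) with P(0)=0, P(15)=1 has the linear solution P(i) = i/15.
P(5) = 5/15 = 1/3.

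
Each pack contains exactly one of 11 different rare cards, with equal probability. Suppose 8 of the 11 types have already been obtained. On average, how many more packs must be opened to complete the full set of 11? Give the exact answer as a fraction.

Starting from 8 distinct types, each trial gives a new one with probability (11−i)/11 when i types are held, so the wait for the next new type is 11/(11−i).
E = 11/3 + 11/2 + 11/1 = 121/6.

121/6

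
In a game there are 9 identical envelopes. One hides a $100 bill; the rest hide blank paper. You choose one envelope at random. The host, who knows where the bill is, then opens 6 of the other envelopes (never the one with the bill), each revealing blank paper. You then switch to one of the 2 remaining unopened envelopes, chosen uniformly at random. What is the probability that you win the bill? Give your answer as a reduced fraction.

Your original envelope holds the bill with probability 1/9, so the other 8 collectively hold it with probability 8/9.
The host can always find 6 empty envelopes to open, so the reveals don't change that 8/9; it is now spread over the 2 remaining unopened envelopes.
P(win by switching) = (8/9) · (1/2) = 4/9.

4/9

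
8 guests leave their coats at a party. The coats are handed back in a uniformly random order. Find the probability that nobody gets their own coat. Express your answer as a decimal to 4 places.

0.3679

This is the derangement probability: permutations of 8 with no fixed point.
D(8) = 8! · (1 − 1/1! + 1/2! − ··· + (−1)^8/8!) = 14833.
P = 14833/40320 = 2119/5760 ≈ 0.3679.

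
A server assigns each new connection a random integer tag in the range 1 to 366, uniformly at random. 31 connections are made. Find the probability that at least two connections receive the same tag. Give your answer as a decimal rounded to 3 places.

It's easier to compute the probability that all 31 are distinct.
P(all distinct) = 366/366 · 365/366 · ··· · 336/366 ≈ 0.271.
So the probability of at least one match is 1 − 0.271 = 0.729.

0.729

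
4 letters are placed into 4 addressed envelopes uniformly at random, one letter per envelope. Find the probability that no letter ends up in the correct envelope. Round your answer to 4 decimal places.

0.3750

This is the derangement probability: permutations of 4 with no fixed point.
D(4) = 4! · (1 − 1/1! + 1/2! − ··· + (−1)^4/4!) = 9.
P = 9/24 = 3/8 ≈ 0.3750.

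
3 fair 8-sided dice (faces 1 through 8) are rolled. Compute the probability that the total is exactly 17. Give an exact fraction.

9/128

There are 8^3 = 512 equally likely outcomes.
The number of ordered 3-tuples from {1,…,8} summing to 17 is 36.
P(sum = 17) = 36/512 = 9/128.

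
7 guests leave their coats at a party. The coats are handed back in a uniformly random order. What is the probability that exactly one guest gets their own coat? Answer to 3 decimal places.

0.368

Choose which one is fixed: C(7,1) = 7 ways.
The remaining 6 must have no fixed point: D(6) = 265.
P = 7·265/5040 = 53/144 ≈ 0.368.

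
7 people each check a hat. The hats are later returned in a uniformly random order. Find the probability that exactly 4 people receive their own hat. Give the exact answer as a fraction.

Choose which 4 of the 7 are fixed: C(7,4) = 35 ways.
The remaining 3 must have no fixed point: D(3) = 2.
P = 35·2/5040 = 1/72.

1/72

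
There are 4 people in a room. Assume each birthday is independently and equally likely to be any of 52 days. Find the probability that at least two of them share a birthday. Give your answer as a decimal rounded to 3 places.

It's easier to compute the probability that all 4 are distinct.
P(all distinct) = 52/52 · 51/52 · ··· · 49/52 ≈ 0.889.
So the probability of at least one match is 1 − 0.889 = 0.111.

0.111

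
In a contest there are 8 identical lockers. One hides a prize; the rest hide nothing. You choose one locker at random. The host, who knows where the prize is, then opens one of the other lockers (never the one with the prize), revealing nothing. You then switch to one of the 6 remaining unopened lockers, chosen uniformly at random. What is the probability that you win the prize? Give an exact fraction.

7/48

Your original locker holds the prize with probability 1/8, so the other 7 collectively hold it with probability 7/8.
The host can always find an empty locker to open, so this doesn't change that 7/8; it is now spread over the 6 remaining unopened lockers.
P(win by switching) = (7/8) · (1/6) = 7/48.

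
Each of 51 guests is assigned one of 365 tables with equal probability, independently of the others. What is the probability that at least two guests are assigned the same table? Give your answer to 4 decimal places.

It's easier to compute the probability that all 51 are distinct.
P(all distinct) = 365/365 · 364/365 · ··· · 315/365 ≈ 0.0256.
So the probability of at least one match is 1 − 0.0256 = 0.9744.

0.9744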